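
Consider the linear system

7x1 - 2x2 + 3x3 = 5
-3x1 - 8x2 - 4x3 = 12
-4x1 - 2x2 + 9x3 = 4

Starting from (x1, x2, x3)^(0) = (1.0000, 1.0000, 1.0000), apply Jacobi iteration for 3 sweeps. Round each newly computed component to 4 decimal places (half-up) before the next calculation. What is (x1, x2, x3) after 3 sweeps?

Iteration 1:
  x1 = (5 - (-2)·1.0000 - (3)·1.0000) / (7) = 0.5714
  x2 = (12 - (-3)·1.0000 - (-4)·1.0000) / (-8) = -2.3750
  x3 = (4 - (-4)·1.0000 - (-2)·1.0000) / (9) = 1.1111
Iteration 2:
  x1 = (5 - (-2)·-2.3750 - (3)·1.1111) / (7) = -0.4405
  x2 = (12 - (-3)·0.5714 - (-4)·1.1111) / (-8) = -2.2698
  x3 = (4 - (-4)·0.5714 - (-2)·-2.3750) / (9) = 0.1706
Iteration 3:
  x1 = (5 - (-2)·-2.2698 - (3)·0.1706) / (7) = -0.0073
  x2 = (12 - (-3)·-0.4405 - (-4)·0.1706) / (-8) = -1.4201
  x3 = (4 - (-4)·-0.4405 - (-2)·-2.2698) / (9) = -0.2557

(-0.0073, -1.4201, -0.2557)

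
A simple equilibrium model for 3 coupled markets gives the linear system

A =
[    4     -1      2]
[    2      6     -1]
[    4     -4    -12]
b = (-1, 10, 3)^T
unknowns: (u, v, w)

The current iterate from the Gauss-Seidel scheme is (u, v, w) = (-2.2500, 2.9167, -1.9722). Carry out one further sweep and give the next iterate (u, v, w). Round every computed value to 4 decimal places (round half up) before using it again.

(1.4653, 0.8495, -0.0447)

One sweep:
  u = (-1 - (-1)·2.9167 - (2)·-1.9722) / (4) = 1.4653
  v = (10 - (2)·1.4653 - (-1)·-1.9722) / (6) = 0.8495
  w = (3 - (4)·1.4653 - (-4)·0.8495) / (-12) = -0.0447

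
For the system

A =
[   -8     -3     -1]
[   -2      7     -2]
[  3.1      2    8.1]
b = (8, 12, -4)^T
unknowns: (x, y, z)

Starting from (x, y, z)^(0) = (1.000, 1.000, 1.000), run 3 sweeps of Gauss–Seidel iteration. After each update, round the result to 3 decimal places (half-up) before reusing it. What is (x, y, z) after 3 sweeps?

Iteration 1:
  x = (8 - (-3)·1.000 - (-1)·1.000) / (-8) = -1.500
  y = (12 - (-2)·-1.500 - (-2)·1.000) / (7) = 1.571
  z = (-4 - (3.1)·-1.500 - (2)·1.571) / (8.1) = -0.308
Iteration 2:
  x = (8 - (-3)·1.571 - (-1)·-0.308) / (-8) = -1.551
  y = (12 - (-2)·-1.551 - (-2)·-0.308) / (7) = 1.183
  z = (-4 - (3.1)·-1.551 - (2)·1.183) / (8.1) = -0.192
Iteration 3:
  x = (8 - (-3)·1.183 - (-1)·-0.192) / (-8) = -1.420
  y = (12 - (-2)·-1.420 - (-2)·-0.192) / (7) = 1.254
  z = (-4 - (3.1)·-1.420 - (2)·1.254) / (8.1) = -0.260

(-1.420, 1.254, -0.260)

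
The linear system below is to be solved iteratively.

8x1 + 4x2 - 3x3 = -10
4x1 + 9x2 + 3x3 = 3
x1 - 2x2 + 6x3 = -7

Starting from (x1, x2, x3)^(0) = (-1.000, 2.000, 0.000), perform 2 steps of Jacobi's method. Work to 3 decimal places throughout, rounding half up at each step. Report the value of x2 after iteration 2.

Iteration 1:
  x1 = (-10 - (4)·2.000 - (-3)·0.000) / (8) = -2.250
  x2 = (3 - (4)·-1.000 - (3)·0.000) / (9) = 0.778
  x3 = (-7 - (1)·-1.000 - (-2)·2.000) / (6) = -0.333
Iteration 2:
  x1 = (-10 - (4)·0.778 - (-3)·-0.333) / (8) = -1.764
  x2 = (3 - (4)·-2.250 - (3)·-0.333) / (9) = 1.444
  x3 = (-7 - (1)·-2.250 - (-2)·0.778) / (6) = -0.532

1.444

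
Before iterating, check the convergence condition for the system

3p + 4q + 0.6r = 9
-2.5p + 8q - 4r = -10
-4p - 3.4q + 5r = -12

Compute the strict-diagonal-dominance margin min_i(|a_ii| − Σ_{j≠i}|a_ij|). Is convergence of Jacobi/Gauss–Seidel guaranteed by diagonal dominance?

-2.4

row 1: |3| − (4+0.6) = -1.6
row 2: |8| − (2.5+4) = 1.5
row 3: |5| − (4+3.4) = -2.4
minimum over rows = -2.4 → not strictly diagonally dominant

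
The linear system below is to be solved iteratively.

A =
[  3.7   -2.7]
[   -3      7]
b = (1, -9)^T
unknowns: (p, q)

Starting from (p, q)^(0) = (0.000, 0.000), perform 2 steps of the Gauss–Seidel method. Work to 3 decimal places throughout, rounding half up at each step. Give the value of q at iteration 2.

-1.536

Iteration 1:
  p = (1 - (-2.7)·0.000) / (3.7) = 0.270
  q = (-9 - (-3)·0.270) / (7) = -1.170
Iteration 2:
  p = (1 - (-2.7)·-1.170) / (3.7) = -0.584
  q = (-9 - (-3)·-0.584) / (7) = -1.536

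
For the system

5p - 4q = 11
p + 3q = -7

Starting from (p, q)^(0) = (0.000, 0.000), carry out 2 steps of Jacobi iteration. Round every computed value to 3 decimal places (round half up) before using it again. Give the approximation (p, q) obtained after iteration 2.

(0.334, -3.067)

Iteration 1:
  p = (11 - (-4)·0.000) / (5) = 2.200
  q = (-7 - (1)·0.000) / (3) = -2.333
Iteration 2:
  p = (11 - (-4)·-2.333) / (5) = 0.334
  q = (-7 - (1)·2.200) / (3) = -3.067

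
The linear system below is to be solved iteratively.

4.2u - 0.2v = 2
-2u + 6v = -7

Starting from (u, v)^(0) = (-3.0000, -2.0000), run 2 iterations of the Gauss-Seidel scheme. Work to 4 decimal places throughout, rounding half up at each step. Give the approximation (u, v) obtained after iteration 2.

(0.4267, -1.0244)

Iteration 1:
  u = (2 - (-0.2)·-2.0000) / (4.2) = 0.3810
  v = (-7 - (-2)·0.3810) / (6) = -1.0397
Iteration 2:
  u = (2 - (-0.2)·-1.0397) / (4.2) = 0.4267
  v = (-7 - (-2)·0.4267) / (6) = -1.0244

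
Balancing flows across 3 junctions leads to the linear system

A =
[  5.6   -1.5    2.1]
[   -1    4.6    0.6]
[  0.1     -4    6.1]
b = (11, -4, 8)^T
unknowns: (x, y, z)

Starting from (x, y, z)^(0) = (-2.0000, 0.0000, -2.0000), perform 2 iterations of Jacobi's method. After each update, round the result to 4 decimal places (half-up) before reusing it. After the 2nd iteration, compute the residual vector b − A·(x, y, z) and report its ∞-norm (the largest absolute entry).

Iteration 1:
  x = (11 - (-1.5)·0.0000 - (2.1)·-2.0000) / (5.6) = 2.7143
  y = (-4 - (-1)·-2.0000 - (0.6)·-2.0000) / (4.6) = -1.0435
  z = (8 - (0.1)·-2.0000 - (-4)·0.0000) / (6.1) = 1.3443
Iteration 2:
  x = (11 - (-1.5)·-1.0435 - (2.1)·1.3443) / (5.6) = 1.1807
  y = (-4 - (-1)·2.7143 - (0.6)·1.3443) / (4.6) = -0.4548
  z = (8 - (0.1)·2.7143 - (-4)·-1.0435) / (6.1) = 0.5827
Residual b − A·x = (2.4822, -1.0768, 2.5083); ∞-norm = 2.5083

2.5083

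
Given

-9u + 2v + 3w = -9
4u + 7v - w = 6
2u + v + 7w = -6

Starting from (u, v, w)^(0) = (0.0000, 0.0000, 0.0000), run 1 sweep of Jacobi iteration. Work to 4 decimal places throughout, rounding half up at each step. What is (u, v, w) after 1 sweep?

Iteration 1:
  u = (-9 - (2)·0.0000 - (3)·0.0000) / (-9) = 1.0000
  v = (6 - (4)·0.0000 - (-1)·0.0000) / (7) = 0.8571
  w = (-6 - (2)·0.0000 - (1)·0.0000) / (7) = -0.8571

(1.0000, 0.8571, -0.8571)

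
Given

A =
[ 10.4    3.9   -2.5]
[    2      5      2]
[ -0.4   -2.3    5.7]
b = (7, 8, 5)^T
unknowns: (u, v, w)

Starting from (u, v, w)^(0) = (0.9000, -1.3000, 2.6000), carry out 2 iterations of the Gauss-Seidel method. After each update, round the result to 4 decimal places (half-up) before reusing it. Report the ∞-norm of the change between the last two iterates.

Iteration 1:
  u = (7 - (3.9)·-1.3000 - (-2.5)·2.6000) / (10.4) = 1.7856
  v = (8 - (2)·1.7856 - (2)·2.6000) / (5) = -0.1542
  w = (5 - (-0.4)·1.7856 - (-2.3)·-0.1542) / (5.7) = 0.9403
Iteration 2:
  u = (7 - (3.9)·-0.1542 - (-2.5)·0.9403) / (10.4) = 0.9569
  v = (8 - (2)·0.9569 - (2)·0.9403) / (5) = 0.8411
  w = (5 - (-0.4)·0.9569 - (-2.3)·0.8411) / (5.7) = 1.2837
Change: (-0.8287, 0.9953, 0.3434) → max |·| = 0.9953

0.9953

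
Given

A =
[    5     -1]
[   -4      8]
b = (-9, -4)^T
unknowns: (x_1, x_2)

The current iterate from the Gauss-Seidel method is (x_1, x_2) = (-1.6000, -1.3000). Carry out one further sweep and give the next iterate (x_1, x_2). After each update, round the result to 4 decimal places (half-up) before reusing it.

(-2.0600, -1.5300)

One sweep:
  x_1 = (-9 - (-1)·-1.3000) / (5) = -2.0600
  x_2 = (-4 - (-4)·-2.0600) / (8) = -1.5300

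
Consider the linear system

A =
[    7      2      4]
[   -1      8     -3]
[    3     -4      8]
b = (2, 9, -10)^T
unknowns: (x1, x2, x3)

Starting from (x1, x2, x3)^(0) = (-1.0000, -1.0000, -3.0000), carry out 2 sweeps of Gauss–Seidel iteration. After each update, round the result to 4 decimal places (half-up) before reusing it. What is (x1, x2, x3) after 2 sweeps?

Iteration 1:
  x1 = (2 - (2)·-1.0000 - (4)·-3.0000) / (7) = 2.2857
  x2 = (9 - (-1)·2.2857 - (-3)·-3.0000) / (8) = 0.2857
  x3 = (-10 - (3)·2.2857 - (-4)·0.2857) / (8) = -1.9643
Iteration 2:
  x1 = (2 - (2)·0.2857 - (4)·-1.9643) / (7) = 1.3265
  x2 = (9 - (-1)·1.3265 - (-3)·-1.9643) / (8) = 0.5542
  x3 = (-10 - (3)·1.3265 - (-4)·0.5542) / (8) = -1.4703

(1.3265, 0.5542, -1.4703)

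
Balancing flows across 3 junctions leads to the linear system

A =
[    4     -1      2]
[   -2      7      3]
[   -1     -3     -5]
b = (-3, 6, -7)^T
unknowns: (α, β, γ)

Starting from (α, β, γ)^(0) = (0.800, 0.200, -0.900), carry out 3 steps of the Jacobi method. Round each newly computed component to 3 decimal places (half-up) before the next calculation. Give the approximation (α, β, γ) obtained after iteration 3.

(-0.957, 0.345, 1.405)

Iteration 1:
  α = (-3 - (-1)·0.200 - (2)·-0.900) / (4) = -0.250
  β = (6 - (-2)·0.800 - (3)·-0.900) / (7) = 1.471
  γ = (-7 - (-1)·0.800 - (-3)·0.200) / (-5) = 1.120
Iteration 2:
  α = (-3 - (-1)·1.471 - (2)·1.120) / (4) = -0.942
  β = (6 - (-2)·-0.250 - (3)·1.120) / (7) = 0.306
  γ = (-7 - (-1)·-0.250 - (-3)·1.471) / (-5) = 0.567
Iteration 3:
  α = (-3 - (-1)·0.306 - (2)·0.567) / (4) = -0.957
  β = (6 - (-2)·-0.942 - (3)·0.567) / (7) = 0.345
  γ = (-7 - (-1)·-0.942 - (-3)·0.306) / (-5) = 1.405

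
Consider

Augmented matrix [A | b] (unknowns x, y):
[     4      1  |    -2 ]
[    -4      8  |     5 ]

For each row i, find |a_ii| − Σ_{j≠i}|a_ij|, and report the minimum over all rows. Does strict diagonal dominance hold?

row 1: |4| − (1) = 3
row 2: |8| − (4) = 4
minimum over rows = 3 → strictly diagonally dominant (convergence guaranteed)

3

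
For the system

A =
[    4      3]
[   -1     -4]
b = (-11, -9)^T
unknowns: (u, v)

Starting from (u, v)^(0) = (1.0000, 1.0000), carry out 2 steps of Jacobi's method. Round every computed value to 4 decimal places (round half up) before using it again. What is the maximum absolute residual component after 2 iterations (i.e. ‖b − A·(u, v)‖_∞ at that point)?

3.3750

Iteration 1:
  u = (-11 - (3)·1.0000) / (4) = -3.5000
  v = (-9 - (-1)·1.0000) / (-4) = 2.0000
Iteration 2:
  u = (-11 - (3)·2.0000) / (4) = -4.2500
  v = (-9 - (-1)·-3.5000) / (-4) = 3.1250
Residual b − A·x = (-3.3750, -0.7500); ∞-norm = 3.3750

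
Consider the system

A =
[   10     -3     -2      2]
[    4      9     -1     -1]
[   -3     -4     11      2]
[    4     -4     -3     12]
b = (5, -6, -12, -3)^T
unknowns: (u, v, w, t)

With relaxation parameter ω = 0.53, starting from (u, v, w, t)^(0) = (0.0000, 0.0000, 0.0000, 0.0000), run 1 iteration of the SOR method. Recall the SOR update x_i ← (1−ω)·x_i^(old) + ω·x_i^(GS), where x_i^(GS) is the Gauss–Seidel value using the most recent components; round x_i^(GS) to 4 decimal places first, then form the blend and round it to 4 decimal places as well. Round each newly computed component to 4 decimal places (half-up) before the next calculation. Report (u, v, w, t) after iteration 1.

Iteration 1:
  u: GS value = (5 - (-3)·0.0000 - (-2)·0.0000 - (2)·0.0000) / (10) = 0.5000;  u ← (1−ω)·0.0000 + ω·0.5000 = 0.2650
  v: GS value = (-6 - (4)·0.2650 - (-1)·0.0000 - (-1)·0.0000) / (9) = -0.7844;  v ← (1−ω)·0.0000 + ω·-0.7844 = -0.4157
  w: GS value = (-12 - (-3)·0.2650 - (-4)·-0.4157 - (2)·0.0000) / (11) = -1.1698;  w ← (1−ω)·0.0000 + ω·-1.1698 = -0.6200
  t: GS value = (-3 - (4)·0.2650 - (-4)·-0.4157 - (-3)·-0.6200) / (12) = -0.6319;  t ← (1−ω)·0.0000 + ω·-0.6319 = -0.3349

(0.2650, -0.4157, -0.6200, -0.3349)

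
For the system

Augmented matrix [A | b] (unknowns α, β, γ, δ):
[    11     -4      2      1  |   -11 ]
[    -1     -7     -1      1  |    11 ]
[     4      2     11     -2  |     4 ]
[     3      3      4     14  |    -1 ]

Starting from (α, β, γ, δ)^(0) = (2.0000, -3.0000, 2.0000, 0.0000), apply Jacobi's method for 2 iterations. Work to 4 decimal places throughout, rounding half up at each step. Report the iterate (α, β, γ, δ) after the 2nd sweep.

(-1.7733, -1.3080, 1.5679, 0.8618)

Iteration 1:
  α = (-11 - (-4)·-3.0000 - (2)·2.0000 - (1)·0.0000) / (11) = -2.4545
  β = (11 - (-1)·2.0000 - (-1)·2.0000 - (1)·0.0000) / (-7) = -2.1429
  γ = (4 - (4)·2.0000 - (2)·-3.0000 - (-2)·0.0000) / (11) = 0.1818
  δ = (-1 - (3)·2.0000 - (3)·-3.0000 - (4)·2.0000) / (14) = -0.4286
Iteration 2:
  α = (-11 - (-4)·-2.1429 - (2)·0.1818 - (1)·-0.4286) / (11) = -1.7733
  β = (11 - (-1)·-2.4545 - (-1)·0.1818 - (1)·-0.4286) / (-7) = -1.3080
  γ = (4 - (4)·-2.4545 - (2)·-2.1429 - (-2)·-0.4286) / (11) = 1.5679
  δ = (-1 - (3)·-2.4545 - (3)·-2.1429 - (4)·0.1818) / (14) = 0.8618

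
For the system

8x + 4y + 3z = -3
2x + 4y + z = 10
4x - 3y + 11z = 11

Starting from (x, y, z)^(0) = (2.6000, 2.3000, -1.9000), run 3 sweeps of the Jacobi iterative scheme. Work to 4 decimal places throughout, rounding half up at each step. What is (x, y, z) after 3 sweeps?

(-2.4000, 2.7960, 2.2800)

Iteration 1:
  x = (-3 - (4)·2.3000 - (3)·-1.9000) / (8) = -0.8125
  y = (10 - (2)·2.6000 - (1)·-1.9000) / (4) = 1.6750
  z = (11 - (4)·2.6000 - (-3)·2.3000) / (11) = 0.6818
Iteration 2:
  x = (-3 - (4)·1.6750 - (3)·0.6818) / (8) = -1.4682
  y = (10 - (2)·-0.8125 - (1)·0.6818) / (4) = 2.7358
  z = (11 - (4)·-0.8125 - (-3)·1.6750) / (11) = 1.7523
Iteration 3:
  x = (-3 - (4)·2.7358 - (3)·1.7523) / (8) = -2.4000
  y = (10 - (2)·-1.4682 - (1)·1.7523) / (4) = 2.7960
  z = (11 - (4)·-1.4682 - (-3)·2.7358) / (11) = 2.2800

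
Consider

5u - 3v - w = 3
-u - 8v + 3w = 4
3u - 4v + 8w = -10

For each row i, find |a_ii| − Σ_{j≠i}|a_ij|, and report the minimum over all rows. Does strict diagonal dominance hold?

1

row 1: |5| − (3+1) = 1
row 2: |-8| − (1+3) = 4
row 3: |8| − (3+4) = 1
minimum over rows = 1 → strictly diagonally dominant (convergence guaranteed)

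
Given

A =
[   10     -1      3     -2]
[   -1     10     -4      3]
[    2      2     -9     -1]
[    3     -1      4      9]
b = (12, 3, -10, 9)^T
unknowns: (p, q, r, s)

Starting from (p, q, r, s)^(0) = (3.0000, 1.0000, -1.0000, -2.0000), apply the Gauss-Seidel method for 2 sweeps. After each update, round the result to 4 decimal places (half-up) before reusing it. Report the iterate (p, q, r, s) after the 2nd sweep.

(0.7200, 1.0982, 1.5267, 0.2035)

Iteration 1:
  p = (12 - (-1)·1.0000 - (3)·-1.0000 - (-2)·-2.0000) / (10) = 1.2000
  q = (3 - (-1)·1.2000 - (-4)·-1.0000 - (3)·-2.0000) / (10) = 0.6200
  r = (-10 - (2)·1.2000 - (2)·0.6200 - (-1)·-2.0000) / (-9) = 1.7378
  s = (9 - (3)·1.2000 - (-1)·0.6200 - (4)·1.7378) / (9) = -0.1035
Iteration 2:
  p = (12 - (-1)·0.6200 - (3)·1.7378 - (-2)·-0.1035) / (10) = 0.7200
  q = (3 - (-1)·0.7200 - (-4)·1.7378 - (3)·-0.1035) / (10) = 1.0982
  r = (-10 - (2)·0.7200 - (2)·1.0982 - (-1)·-0.1035) / (-9) = 1.5267
  s = (9 - (3)·0.7200 - (-1)·1.0982 - (4)·1.5267) / (9) = 0.2035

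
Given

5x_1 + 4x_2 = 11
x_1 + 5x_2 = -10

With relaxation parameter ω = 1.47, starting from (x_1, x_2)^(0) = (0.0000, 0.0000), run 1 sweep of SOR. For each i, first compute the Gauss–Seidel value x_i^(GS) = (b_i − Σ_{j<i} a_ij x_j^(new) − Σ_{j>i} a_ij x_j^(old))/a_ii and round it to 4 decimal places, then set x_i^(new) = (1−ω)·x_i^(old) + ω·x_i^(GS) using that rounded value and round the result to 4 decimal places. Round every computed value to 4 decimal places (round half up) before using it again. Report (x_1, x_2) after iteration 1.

Iteration 1:
  x_1: GS value = (11 - (4)·0.0000) / (5) = 2.2000;  x_1 ← (1−ω)·0.0000 + ω·2.2000 = 3.2340
  x_2: GS value = (-10 - (1)·3.2340) / (5) = -2.6468;  x_2 ← (1−ω)·0.0000 + ω·-2.6468 = -3.8908

(3.2340, -3.8908)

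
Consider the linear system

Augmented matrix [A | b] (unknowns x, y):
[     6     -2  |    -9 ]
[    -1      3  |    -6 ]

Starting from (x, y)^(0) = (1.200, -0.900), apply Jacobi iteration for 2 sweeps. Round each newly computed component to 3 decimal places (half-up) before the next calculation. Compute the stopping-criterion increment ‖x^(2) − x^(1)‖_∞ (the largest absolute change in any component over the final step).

1.000

Iteration 1:
  x = (-9 - (-2)·-0.900) / (6) = -1.800
  y = (-6 - (-1)·1.200) / (3) = -1.600
Iteration 2:
  x = (-9 - (-2)·-1.600) / (6) = -2.033
  y = (-6 - (-1)·-1.800) / (3) = -2.600
Change: (-0.233, -1.000) → max |·| = 1.000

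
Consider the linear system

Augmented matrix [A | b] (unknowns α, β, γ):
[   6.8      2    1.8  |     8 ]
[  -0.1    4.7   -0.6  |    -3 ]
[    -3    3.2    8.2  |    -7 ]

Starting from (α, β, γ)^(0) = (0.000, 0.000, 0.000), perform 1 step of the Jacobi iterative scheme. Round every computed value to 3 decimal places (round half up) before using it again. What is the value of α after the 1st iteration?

Iteration 1:
  α = (8 - (2)·0.000 - (1.8)·0.000) / (6.8) = 1.176
  β = (-3 - (-0.1)·0.000 - (-0.6)·0.000) / (4.7) = -0.638
  γ = (-7 - (-3)·0.000 - (3.2)·0.000) / (8.2) = -0.854

1.176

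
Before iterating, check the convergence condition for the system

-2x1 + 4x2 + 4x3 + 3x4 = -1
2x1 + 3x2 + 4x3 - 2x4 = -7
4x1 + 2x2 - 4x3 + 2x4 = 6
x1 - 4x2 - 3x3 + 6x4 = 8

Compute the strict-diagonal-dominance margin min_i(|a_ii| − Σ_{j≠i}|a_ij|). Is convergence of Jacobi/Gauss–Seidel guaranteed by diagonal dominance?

row 1: |-2| − (4+4+3) = -9
row 2: |3| − (2+4+2) = -5
row 3: |-4| − (4+2+2) = -4
row 4: |6| − (1+4+3) = -2
minimum over rows = -9 → not strictly diagonally dominant

-9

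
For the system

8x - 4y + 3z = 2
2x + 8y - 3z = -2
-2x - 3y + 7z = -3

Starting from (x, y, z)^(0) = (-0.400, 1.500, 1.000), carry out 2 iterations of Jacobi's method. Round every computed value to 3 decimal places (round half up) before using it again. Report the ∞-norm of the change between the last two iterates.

0.594

Iteration 1:
  x = (2 - (-4)·1.500 - (3)·1.000) / (8) = 0.625
  y = (-2 - (2)·-0.400 - (-3)·1.000) / (8) = 0.225
  z = (-3 - (-2)·-0.400 - (-3)·1.500) / (7) = 0.100
Iteration 2:
  x = (2 - (-4)·0.225 - (3)·0.100) / (8) = 0.325
  y = (-2 - (2)·0.625 - (-3)·0.100) / (8) = -0.369
  z = (-3 - (-2)·0.625 - (-3)·0.225) / (7) = -0.154
Change: (-0.300, -0.594, -0.254) → max |·| = 0.594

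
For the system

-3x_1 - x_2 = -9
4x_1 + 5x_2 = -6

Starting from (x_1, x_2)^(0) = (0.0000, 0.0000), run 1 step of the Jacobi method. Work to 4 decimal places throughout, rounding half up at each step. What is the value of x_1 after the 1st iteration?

Iteration 1:
  x_1 = (-9 - (-1)·0.0000) / (-3) = 3.0000
  x_2 = (-6 - (4)·0.0000) / (5) = -1.2000

3.0000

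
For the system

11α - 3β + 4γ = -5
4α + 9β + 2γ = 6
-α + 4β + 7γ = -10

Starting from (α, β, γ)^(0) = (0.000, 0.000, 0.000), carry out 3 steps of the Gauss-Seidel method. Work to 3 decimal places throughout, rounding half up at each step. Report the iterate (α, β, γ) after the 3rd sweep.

(0.463, 0.874, -1.862)

Iteration 1:
  α = (-5 - (-3)·0.000 - (4)·0.000) / (11) = -0.455
  β = (6 - (4)·-0.455 - (2)·0.000) / (9) = 0.869
  γ = (-10 - (-1)·-0.455 - (4)·0.869) / (7) = -1.990
Iteration 2:
  α = (-5 - (-3)·0.869 - (4)·-1.990) / (11) = 0.506
  β = (6 - (4)·0.506 - (2)·-1.990) / (9) = 0.884
  γ = (-10 - (-1)·0.506 - (4)·0.884) / (7) = -1.861
Iteration 3:
  α = (-5 - (-3)·0.884 - (4)·-1.861) / (11) = 0.463
  β = (6 - (4)·0.463 - (2)·-1.861) / (9) = 0.874
  γ = (-10 - (-1)·0.463 - (4)·0.874) / (7) = -1.862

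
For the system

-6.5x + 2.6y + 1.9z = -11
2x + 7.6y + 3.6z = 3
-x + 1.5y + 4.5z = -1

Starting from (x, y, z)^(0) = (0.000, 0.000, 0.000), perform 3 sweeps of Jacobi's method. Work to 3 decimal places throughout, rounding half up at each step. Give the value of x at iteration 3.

1.721

Iteration 1:
  x = (-11 - (2.6)·0.000 - (1.9)·0.000) / (-6.5) = 1.692
  y = (3 - (2)·0.000 - (3.6)·0.000) / (7.6) = 0.395
  z = (-1 - (-1)·0.000 - (1.5)·0.000) / (4.5) = -0.222
Iteration 2:
  x = (-11 - (2.6)·0.395 - (1.9)·-0.222) / (-6.5) = 1.785
  y = (3 - (2)·1.692 - (3.6)·-0.222) / (7.6) = 0.055
  z = (-1 - (-1)·1.692 - (1.5)·0.395) / (4.5) = 0.022
Iteration 3:
  x = (-11 - (2.6)·0.055 - (1.9)·0.022) / (-6.5) = 1.721
  y = (3 - (2)·1.785 - (3.6)·0.022) / (7.6) = -0.085
  z = (-1 - (-1)·1.785 - (1.5)·0.055) / (4.5) = 0.156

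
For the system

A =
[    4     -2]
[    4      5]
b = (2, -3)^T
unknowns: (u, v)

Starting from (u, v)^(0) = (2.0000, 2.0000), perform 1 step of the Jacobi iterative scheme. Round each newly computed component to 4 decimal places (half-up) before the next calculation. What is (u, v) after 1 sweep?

(1.5000, -2.2000)

Iteration 1:
  u = (2 - (-2)·2.0000) / (4) = 1.5000
  v = (-3 - (4)·2.0000) / (5) = -2.2000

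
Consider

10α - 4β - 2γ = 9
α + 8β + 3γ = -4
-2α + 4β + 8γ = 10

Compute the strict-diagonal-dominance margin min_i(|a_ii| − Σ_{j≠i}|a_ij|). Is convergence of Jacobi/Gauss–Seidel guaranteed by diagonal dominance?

row 1: |10| − (4+2) = 4
row 2: |8| − (1+3) = 4
row 3: |8| − (2+4) = 2
minimum over rows = 2 → strictly diagonally dominant (convergence guaranteed)

2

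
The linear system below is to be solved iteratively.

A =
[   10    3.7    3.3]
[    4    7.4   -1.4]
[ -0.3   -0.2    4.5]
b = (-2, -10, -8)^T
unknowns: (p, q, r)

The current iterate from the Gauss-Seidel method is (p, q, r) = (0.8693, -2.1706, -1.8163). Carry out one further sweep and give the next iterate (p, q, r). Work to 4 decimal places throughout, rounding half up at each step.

One sweep:
  p = (-2 - (3.7)·-2.1706 - (3.3)·-1.8163) / (10) = 1.2025
  q = (-10 - (4)·1.2025 - (-1.4)·-1.8163) / (7.4) = -2.3450
  r = (-8 - (-0.3)·1.2025 - (-0.2)·-2.3450) / (4.5) = -1.8018

(1.2025, -2.3450, -1.8018)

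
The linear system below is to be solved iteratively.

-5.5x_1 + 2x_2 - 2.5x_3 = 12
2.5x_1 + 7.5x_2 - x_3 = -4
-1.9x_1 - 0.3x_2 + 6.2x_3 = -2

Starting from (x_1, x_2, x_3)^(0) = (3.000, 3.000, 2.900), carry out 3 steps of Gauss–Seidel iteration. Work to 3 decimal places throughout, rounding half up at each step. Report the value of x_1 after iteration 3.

Iteration 1:
  x_1 = (12 - (2)·3.000 - (-2.5)·2.900) / (-5.5) = -2.409
  x_2 = (-4 - (2.5)·-2.409 - (-1)·2.900) / (7.5) = 0.656
  x_3 = (-2 - (-1.9)·-2.409 - (-0.3)·0.656) / (6.2) = -1.029
Iteration 2:
  x_1 = (12 - (2)·0.656 - (-2.5)·-1.029) / (-5.5) = -1.476
  x_2 = (-4 - (2.5)·-1.476 - (-1)·-1.029) / (7.5) = -0.179
  x_3 = (-2 - (-1.9)·-1.476 - (-0.3)·-0.179) / (6.2) = -0.784
Iteration 3:
  x_1 = (12 - (2)·-0.179 - (-2.5)·-0.784) / (-5.5) = -1.891
  x_2 = (-4 - (2.5)·-1.891 - (-1)·-0.784) / (7.5) = -0.008
  x_3 = (-2 - (-1.9)·-1.891 - (-0.3)·-0.008) / (6.2) = -0.902

-1.891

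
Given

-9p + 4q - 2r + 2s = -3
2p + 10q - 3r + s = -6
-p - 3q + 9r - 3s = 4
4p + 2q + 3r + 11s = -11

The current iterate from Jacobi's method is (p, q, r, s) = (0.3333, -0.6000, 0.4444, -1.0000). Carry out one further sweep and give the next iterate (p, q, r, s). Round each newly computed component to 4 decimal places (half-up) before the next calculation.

(-0.2543, -0.4333, -0.0519, -1.1333)

One sweep:
  p = (-3 - (4)·-0.6000 - (-2)·0.4444 - (2)·-1.0000) / (-9) = -0.2543
  q = (-6 - (2)·0.3333 - (-3)·0.4444 - (1)·-1.0000) / (10) = -0.4333
  r = (4 - (-1)·0.3333 - (-3)·-0.6000 - (-3)·-1.0000) / (9) = -0.0519
  s = (-11 - (4)·0.3333 - (2)·-0.6000 - (3)·0.4444) / (11) = -1.1333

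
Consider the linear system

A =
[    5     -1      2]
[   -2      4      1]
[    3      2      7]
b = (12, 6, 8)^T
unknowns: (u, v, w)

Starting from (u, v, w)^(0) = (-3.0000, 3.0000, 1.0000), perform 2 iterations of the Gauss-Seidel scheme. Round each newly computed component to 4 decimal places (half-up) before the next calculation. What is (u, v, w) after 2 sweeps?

Iteration 1:
  u = (12 - (-1)·3.0000 - (2)·1.0000) / (5) = 2.6000
  v = (6 - (-2)·2.6000 - (1)·1.0000) / (4) = 2.5500
  w = (8 - (3)·2.6000 - (2)·2.5500) / (7) = -0.7000
Iteration 2:
  u = (12 - (-1)·2.5500 - (2)·-0.7000) / (5) = 3.1900
  v = (6 - (-2)·3.1900 - (1)·-0.7000) / (4) = 3.2700
  w = (8 - (3)·3.1900 - (2)·3.2700) / (7) = -1.1586

(3.1900, 3.2700, -1.1586)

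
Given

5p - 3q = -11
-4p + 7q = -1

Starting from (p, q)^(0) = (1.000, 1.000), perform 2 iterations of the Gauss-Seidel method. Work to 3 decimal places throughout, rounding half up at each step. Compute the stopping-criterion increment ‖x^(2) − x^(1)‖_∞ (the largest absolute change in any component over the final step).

Iteration 1:
  p = (-11 - (-3)·1.000) / (5) = -1.600
  q = (-1 - (-4)·-1.600) / (7) = -1.057
Iteration 2:
  p = (-11 - (-3)·-1.057) / (5) = -2.834
  q = (-1 - (-4)·-2.834) / (7) = -1.762
Change: (-1.234, -0.705) → max |·| = 1.234

1.234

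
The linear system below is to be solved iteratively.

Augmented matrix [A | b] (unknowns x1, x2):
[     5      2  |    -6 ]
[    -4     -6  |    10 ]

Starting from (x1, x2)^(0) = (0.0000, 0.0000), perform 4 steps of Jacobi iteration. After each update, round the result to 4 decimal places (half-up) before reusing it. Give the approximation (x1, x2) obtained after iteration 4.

(-0.6756, -1.0978)

Iteration 1:
  x1 = (-6 - (2)·0.0000) / (5) = -1.2000
  x2 = (10 - (-4)·0.0000) / (-6) = -1.6667
Iteration 2:
  x1 = (-6 - (2)·-1.6667) / (5) = -0.5333
  x2 = (10 - (-4)·-1.2000) / (-6) = -0.8667
Iteration 3:
  x1 = (-6 - (2)·-0.8667) / (5) = -0.8533
  x2 = (10 - (-4)·-0.5333) / (-6) = -1.3111
Iteration 4:
  x1 = (-6 - (2)·-1.3111) / (5) = -0.6756
  x2 = (10 - (-4)·-0.8533) / (-6) = -1.0978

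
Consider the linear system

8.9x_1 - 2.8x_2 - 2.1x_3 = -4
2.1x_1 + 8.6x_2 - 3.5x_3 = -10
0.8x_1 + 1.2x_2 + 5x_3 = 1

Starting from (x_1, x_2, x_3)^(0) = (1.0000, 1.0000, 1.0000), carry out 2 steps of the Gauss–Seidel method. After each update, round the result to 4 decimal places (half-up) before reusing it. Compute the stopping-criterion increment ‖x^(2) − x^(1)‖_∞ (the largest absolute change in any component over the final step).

Iteration 1:
  x_1 = (-4 - (-2.8)·1.0000 - (-2.1)·1.0000) / (8.9) = 0.1011
  x_2 = (-10 - (2.1)·0.1011 - (-3.5)·1.0000) / (8.6) = -0.7805
  x_3 = (1 - (0.8)·0.1011 - (1.2)·-0.7805) / (5) = 0.3711
Iteration 2:
  x_1 = (-4 - (-2.8)·-0.7805 - (-2.1)·0.3711) / (8.9) = -0.6074
  x_2 = (-10 - (2.1)·-0.6074 - (-3.5)·0.3711) / (8.6) = -0.8634
  x_3 = (1 - (0.8)·-0.6074 - (1.2)·-0.8634) / (5) = 0.5044
Change: (-0.7085, -0.0829, 0.1333) → max |·| = 0.7085

0.7085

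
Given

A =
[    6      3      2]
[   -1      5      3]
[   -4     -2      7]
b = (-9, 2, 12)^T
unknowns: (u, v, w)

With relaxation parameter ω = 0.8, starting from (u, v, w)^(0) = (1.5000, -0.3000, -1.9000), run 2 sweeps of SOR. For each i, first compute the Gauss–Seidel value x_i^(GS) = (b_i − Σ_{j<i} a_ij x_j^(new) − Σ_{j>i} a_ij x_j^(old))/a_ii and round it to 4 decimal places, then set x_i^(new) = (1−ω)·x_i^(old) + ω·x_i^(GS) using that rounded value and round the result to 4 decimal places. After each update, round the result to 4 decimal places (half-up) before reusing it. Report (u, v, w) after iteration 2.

Iteration 1:
  u: GS value = (-9 - (3)·-0.3000 - (2)·-1.9000) / (6) = -0.7167;  u ← (1−ω)·1.5000 + ω·-0.7167 = -0.2734
  v: GS value = (2 - (-1)·-0.2734 - (3)·-1.9000) / (5) = 1.4853;  v ← (1−ω)·-0.3000 + ω·1.4853 = 1.1282
  w: GS value = (12 - (-4)·-0.2734 - (-2)·1.1282) / (7) = 1.8804;  w ← (1−ω)·-1.9000 + ω·1.8804 = 1.1243
Iteration 2:
  u: GS value = (-9 - (3)·1.1282 - (2)·1.1243) / (6) = -2.4389;  u ← (1−ω)·-0.2734 + ω·-2.4389 = -2.0058
  v: GS value = (2 - (-1)·-2.0058 - (3)·1.1243) / (5) = -0.6757;  v ← (1−ω)·1.1282 + ω·-0.6757 = -0.3149
  w: GS value = (12 - (-4)·-2.0058 - (-2)·-0.3149) / (7) = 0.4781;  w ← (1−ω)·1.1243 + ω·0.4781 = 0.6073

(-2.0058, -0.3149, 0.6073)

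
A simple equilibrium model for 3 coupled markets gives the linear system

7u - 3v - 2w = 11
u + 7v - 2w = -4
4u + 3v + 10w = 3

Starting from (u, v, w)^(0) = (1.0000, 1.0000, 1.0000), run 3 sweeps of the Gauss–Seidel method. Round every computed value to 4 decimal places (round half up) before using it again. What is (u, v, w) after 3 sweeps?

Iteration 1:
  u = (11 - (-3)·1.0000 - (-2)·1.0000) / (7) = 2.2857
  v = (-4 - (1)·2.2857 - (-2)·1.0000) / (7) = -0.6122
  w = (3 - (4)·2.2857 - (3)·-0.6122) / (10) = -0.4306
Iteration 2:
  u = (11 - (-3)·-0.6122 - (-2)·-0.4306) / (7) = 1.1860
  v = (-4 - (1)·1.1860 - (-2)·-0.4306) / (7) = -0.8639
  w = (3 - (4)·1.1860 - (3)·-0.8639) / (10) = 0.0848
Iteration 3:
  u = (11 - (-3)·-0.8639 - (-2)·0.0848) / (7) = 1.2254
  v = (-4 - (1)·1.2254 - (-2)·0.0848) / (7) = -0.7223
  w = (3 - (4)·1.2254 - (3)·-0.7223) / (10) = 0.0265

(1.2254, -0.7223, 0.0265)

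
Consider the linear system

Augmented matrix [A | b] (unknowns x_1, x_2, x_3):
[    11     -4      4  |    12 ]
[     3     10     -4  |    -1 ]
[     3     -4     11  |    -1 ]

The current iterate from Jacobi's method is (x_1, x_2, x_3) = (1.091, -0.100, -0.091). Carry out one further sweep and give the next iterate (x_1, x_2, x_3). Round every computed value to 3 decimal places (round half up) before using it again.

(1.088, -0.464, -0.425)

One sweep:
  x_1 = (12 - (-4)·-0.100 - (4)·-0.091) / (11) = 1.088
  x_2 = (-1 - (3)·1.091 - (-4)·-0.091) / (10) = -0.464
  x_3 = (-1 - (3)·1.091 - (-4)·-0.100) / (11) = -0.425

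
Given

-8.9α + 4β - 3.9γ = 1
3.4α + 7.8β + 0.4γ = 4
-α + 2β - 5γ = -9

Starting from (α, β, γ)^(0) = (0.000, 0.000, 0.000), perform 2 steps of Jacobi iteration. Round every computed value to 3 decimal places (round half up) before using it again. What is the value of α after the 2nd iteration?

-0.671

Iteration 1:
  α = (1 - (4)·0.000 - (-3.9)·0.000) / (-8.9) = -0.112
  β = (4 - (3.4)·0.000 - (0.4)·0.000) / (7.8) = 0.513
  γ = (-9 - (-1)·0.000 - (2)·0.000) / (-5) = 1.800
Iteration 2:
  α = (1 - (4)·0.513 - (-3.9)·1.800) / (-8.9) = -0.671
  β = (4 - (3.4)·-0.112 - (0.4)·1.800) / (7.8) = 0.469
  γ = (-9 - (-1)·-0.112 - (2)·0.513) / (-5) = 2.028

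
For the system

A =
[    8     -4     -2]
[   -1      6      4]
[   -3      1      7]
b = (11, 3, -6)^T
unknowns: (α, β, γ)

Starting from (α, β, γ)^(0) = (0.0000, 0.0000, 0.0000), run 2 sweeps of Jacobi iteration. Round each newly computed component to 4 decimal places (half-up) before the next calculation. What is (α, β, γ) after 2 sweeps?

(1.4107, 1.3006, -0.3393)

Iteration 1:
  α = (11 - (-4)·0.0000 - (-2)·0.0000) / (8) = 1.3750
  β = (3 - (-1)·0.0000 - (4)·0.0000) / (6) = 0.5000
  γ = (-6 - (-3)·0.0000 - (1)·0.0000) / (7) = -0.8571
Iteration 2:
  α = (11 - (-4)·0.5000 - (-2)·-0.8571) / (8) = 1.4107
  β = (3 - (-1)·1.3750 - (4)·-0.8571) / (6) = 1.3006
  γ = (-6 - (-3)·1.3750 - (1)·0.5000) / (7) = -0.3393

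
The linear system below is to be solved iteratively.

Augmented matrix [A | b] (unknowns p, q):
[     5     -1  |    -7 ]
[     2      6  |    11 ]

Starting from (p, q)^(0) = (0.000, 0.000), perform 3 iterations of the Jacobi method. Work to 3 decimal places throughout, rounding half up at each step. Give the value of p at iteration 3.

-0.940

Iteration 1:
  p = (-7 - (-1)·0.000) / (5) = -1.400
  q = (11 - (2)·0.000) / (6) = 1.833
Iteration 2:
  p = (-7 - (-1)·1.833) / (5) = -1.033
  q = (11 - (2)·-1.400) / (6) = 2.300
Iteration 3:
  p = (-7 - (-1)·2.300) / (5) = -0.940
  q = (11 - (2)·-1.033) / (6) = 2.178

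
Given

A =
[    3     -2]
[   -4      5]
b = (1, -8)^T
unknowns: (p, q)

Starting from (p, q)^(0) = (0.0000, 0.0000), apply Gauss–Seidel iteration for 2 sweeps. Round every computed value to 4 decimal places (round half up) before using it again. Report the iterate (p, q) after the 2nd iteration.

Iteration 1:
  p = (1 - (-2)·0.0000) / (3) = 0.3333
  q = (-8 - (-4)·0.3333) / (5) = -1.3334
Iteration 2:
  p = (1 - (-2)·-1.3334) / (3) = -0.5556
  q = (-8 - (-4)·-0.5556) / (5) = -2.0445

(-0.5556, -2.0445)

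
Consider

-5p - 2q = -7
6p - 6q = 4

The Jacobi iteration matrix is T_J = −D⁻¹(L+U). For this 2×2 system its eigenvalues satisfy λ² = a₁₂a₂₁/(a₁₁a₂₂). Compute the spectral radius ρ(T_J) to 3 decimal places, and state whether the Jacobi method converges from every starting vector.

0.632

a₁₂a₂₁/(a₁₁a₂₂) = (-2)·(6) / ((-5)·(-6)) = -0.400000
ρ = √|-0.400000| = √0.400000 = 0.632
ρ < 1, so Jacobi converges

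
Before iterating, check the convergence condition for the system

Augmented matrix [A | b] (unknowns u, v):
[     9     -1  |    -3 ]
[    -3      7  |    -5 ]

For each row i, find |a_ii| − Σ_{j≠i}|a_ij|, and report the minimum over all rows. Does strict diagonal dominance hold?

4

row 1: |9| − (1) = 8
row 2: |7| − (3) = 4
minimum over rows = 4 → strictly diagonally dominant (convergence guaranteed)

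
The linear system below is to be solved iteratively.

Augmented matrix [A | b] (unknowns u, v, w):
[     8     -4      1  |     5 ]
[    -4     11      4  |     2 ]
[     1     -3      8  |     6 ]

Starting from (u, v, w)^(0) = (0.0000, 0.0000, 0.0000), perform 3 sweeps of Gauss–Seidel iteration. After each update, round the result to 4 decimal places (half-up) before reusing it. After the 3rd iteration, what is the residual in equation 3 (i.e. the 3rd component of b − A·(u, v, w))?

Iteration 1:
  u = (5 - (-4)·0.0000 - (1)·0.0000) / (8) = 0.6250
  v = (2 - (-4)·0.6250 - (4)·0.0000) / (11) = 0.4091
  w = (6 - (1)·0.6250 - (-3)·0.4091) / (8) = 0.8253
Iteration 2:
  u = (5 - (-4)·0.4091 - (1)·0.8253) / (8) = 0.7264
  v = (2 - (-4)·0.7264 - (4)·0.8253) / (11) = 0.1459
  w = (6 - (1)·0.7264 - (-3)·0.1459) / (8) = 0.7139
Iteration 3:
  u = (5 - (-4)·0.1459 - (1)·0.7139) / (8) = 0.6087
  v = (2 - (-4)·0.6087 - (4)·0.7139) / (11) = 0.1436
  w = (6 - (1)·0.6087 - (-3)·0.1436) / (8) = 0.7278
Residual b − A·x = (-0.0230, -0.0560, -0.0003)

-0.0003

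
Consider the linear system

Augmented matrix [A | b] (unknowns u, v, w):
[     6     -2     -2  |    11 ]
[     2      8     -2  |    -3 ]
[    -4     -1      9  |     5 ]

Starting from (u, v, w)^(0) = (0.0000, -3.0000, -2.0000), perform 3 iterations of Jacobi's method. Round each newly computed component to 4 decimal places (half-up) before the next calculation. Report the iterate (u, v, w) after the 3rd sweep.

(1.8904, -0.6458, 1.2335)

Iteration 1:
  u = (11 - (-2)·-3.0000 - (-2)·-2.0000) / (6) = 0.1667
  v = (-3 - (2)·0.0000 - (-2)·-2.0000) / (8) = -0.8750
  w = (5 - (-4)·0.0000 - (-1)·-3.0000) / (9) = 0.2222
Iteration 2:
  u = (11 - (-2)·-0.8750 - (-2)·0.2222) / (6) = 1.6157
  v = (-3 - (2)·0.1667 - (-2)·0.2222) / (8) = -0.3611
  w = (5 - (-4)·0.1667 - (-1)·-0.8750) / (9) = 0.5324
Iteration 3:
  u = (11 - (-2)·-0.3611 - (-2)·0.5324) / (6) = 1.8904
  v = (-3 - (2)·1.6157 - (-2)·0.5324) / (8) = -0.6458
  w = (5 - (-4)·1.6157 - (-1)·-0.3611) / (9) = 1.2335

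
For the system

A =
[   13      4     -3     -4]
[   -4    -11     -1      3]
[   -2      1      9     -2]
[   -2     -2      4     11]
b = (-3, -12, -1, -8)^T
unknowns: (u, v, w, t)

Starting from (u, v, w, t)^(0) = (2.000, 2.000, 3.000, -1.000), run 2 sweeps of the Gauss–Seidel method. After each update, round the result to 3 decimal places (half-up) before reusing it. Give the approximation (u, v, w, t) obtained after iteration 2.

(-0.721, 1.265, -0.522, -0.439)

Iteration 1:
  u = (-3 - (4)·2.000 - (-3)·3.000 - (-4)·-1.000) / (13) = -0.462
  v = (-12 - (-4)·-0.462 - (-1)·3.000 - (3)·-1.000) / (-11) = 0.713
  w = (-1 - (-2)·-0.462 - (1)·0.713 - (-2)·-1.000) / (9) = -0.515
  t = (-8 - (-2)·-0.462 - (-2)·0.713 - (4)·-0.515) / (11) = -0.494
Iteration 2:
  u = (-3 - (4)·0.713 - (-3)·-0.515 - (-4)·-0.494) / (13) = -0.721
  v = (-12 - (-4)·-0.721 - (-1)·-0.515 - (3)·-0.494) / (-11) = 1.265
  w = (-1 - (-2)·-0.721 - (1)·1.265 - (-2)·-0.494) / (9) = -0.522
  t = (-8 - (-2)·-0.721 - (-2)·1.265 - (4)·-0.522) / (11) = -0.439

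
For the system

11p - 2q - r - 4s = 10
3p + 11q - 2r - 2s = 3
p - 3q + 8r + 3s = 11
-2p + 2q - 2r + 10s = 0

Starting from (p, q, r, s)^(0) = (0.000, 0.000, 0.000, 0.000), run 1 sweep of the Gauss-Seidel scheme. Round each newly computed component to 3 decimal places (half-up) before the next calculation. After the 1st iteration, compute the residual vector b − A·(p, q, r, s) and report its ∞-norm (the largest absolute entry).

3.402

Iteration 1:
  p = (10 - (-2)·0.000 - (-1)·0.000 - (-4)·0.000) / (11) = 0.909
  q = (3 - (3)·0.909 - (-2)·0.000 - (-2)·0.000) / (11) = 0.025
  r = (11 - (1)·0.909 - (-3)·0.025 - (3)·0.000) / (8) = 1.271
  s = (0 - (-2)·0.909 - (2)·0.025 - (-2)·1.271) / (10) = 0.431
Residual b − A·x = (3.046, 3.402, -1.295, 0.000); ∞-norm = 3.402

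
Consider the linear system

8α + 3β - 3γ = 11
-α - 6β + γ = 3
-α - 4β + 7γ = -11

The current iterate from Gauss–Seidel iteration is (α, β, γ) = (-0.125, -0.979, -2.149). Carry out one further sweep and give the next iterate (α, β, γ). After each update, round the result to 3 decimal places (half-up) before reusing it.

One sweep:
  α = (11 - (3)·-0.979 - (-3)·-2.149) / (8) = 0.936
  β = (3 - (-1)·0.936 - (1)·-2.149) / (-6) = -1.014
  γ = (-11 - (-1)·0.936 - (-4)·-1.014) / (7) = -2.017

(0.936, -1.014, -2.017)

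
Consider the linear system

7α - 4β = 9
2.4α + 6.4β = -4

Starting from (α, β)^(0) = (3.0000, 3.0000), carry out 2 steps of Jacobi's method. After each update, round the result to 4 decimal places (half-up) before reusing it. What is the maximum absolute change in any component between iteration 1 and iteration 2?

Iteration 1:
  α = (9 - (-4)·3.0000) / (7) = 3.0000
  β = (-4 - (2.4)·3.0000) / (6.4) = -1.7500
Iteration 2:
  α = (9 - (-4)·-1.7500) / (7) = 0.2857
  β = (-4 - (2.4)·3.0000) / (6.4) = -1.7500
Change: (-2.7143, 0.0000) → max |·| = 2.7143

2.7143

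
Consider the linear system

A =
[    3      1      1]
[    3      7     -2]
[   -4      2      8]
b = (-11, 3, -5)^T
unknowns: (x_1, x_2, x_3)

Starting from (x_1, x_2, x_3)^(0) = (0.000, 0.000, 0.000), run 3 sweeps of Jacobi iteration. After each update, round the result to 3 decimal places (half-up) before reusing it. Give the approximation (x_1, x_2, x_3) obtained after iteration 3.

(-3.419, 1.239, -2.881)

Iteration 1:
  x_1 = (-11 - (1)·0.000 - (1)·0.000) / (3) = -3.667
  x_2 = (3 - (3)·0.000 - (-2)·0.000) / (7) = 0.429
  x_3 = (-5 - (-4)·0.000 - (2)·0.000) / (8) = -0.625
Iteration 2:
  x_1 = (-11 - (1)·0.429 - (1)·-0.625) / (3) = -3.601
  x_2 = (3 - (3)·-3.667 - (-2)·-0.625) / (7) = 1.822
  x_3 = (-5 - (-4)·-3.667 - (2)·0.429) / (8) = -2.566
Iteration 3:
  x_1 = (-11 - (1)·1.822 - (1)·-2.566) / (3) = -3.419
  x_2 = (3 - (3)·-3.601 - (-2)·-2.566) / (7) = 1.239
  x_3 = (-5 - (-4)·-3.601 - (2)·1.822) / (8) = -2.881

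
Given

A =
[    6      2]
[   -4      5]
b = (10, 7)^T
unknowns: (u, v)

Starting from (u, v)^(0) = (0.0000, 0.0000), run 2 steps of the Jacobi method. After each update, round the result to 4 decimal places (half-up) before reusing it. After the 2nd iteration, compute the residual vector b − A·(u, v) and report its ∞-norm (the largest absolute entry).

Iteration 1:
  u = (10 - (2)·0.0000) / (6) = 1.6667
  v = (7 - (-4)·0.0000) / (5) = 1.4000
Iteration 2:
  u = (10 - (2)·1.4000) / (6) = 1.2000
  v = (7 - (-4)·1.6667) / (5) = 2.7334
Residual b − A·x = (-2.6668, -1.8670); ∞-norm = 2.6668

2.6668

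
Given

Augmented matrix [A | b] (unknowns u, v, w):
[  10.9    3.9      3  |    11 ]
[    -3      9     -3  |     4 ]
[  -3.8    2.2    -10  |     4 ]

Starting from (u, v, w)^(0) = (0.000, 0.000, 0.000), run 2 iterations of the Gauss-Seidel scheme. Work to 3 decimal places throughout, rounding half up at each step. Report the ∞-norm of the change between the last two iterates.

Iteration 1:
  u = (11 - (3.9)·0.000 - (3)·0.000) / (10.9) = 1.009
  v = (4 - (-3)·1.009 - (-3)·0.000) / (9) = 0.781
  w = (4 - (-3.8)·1.009 - (2.2)·0.781) / (-10) = -0.612
Iteration 2:
  u = (11 - (3.9)·0.781 - (3)·-0.612) / (10.9) = 0.898
  v = (4 - (-3)·0.898 - (-3)·-0.612) / (9) = 0.540
  w = (4 - (-3.8)·0.898 - (2.2)·0.540) / (-10) = -0.622
Change: (-0.111, -0.241, -0.010) → max |·| = 0.241

0.241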